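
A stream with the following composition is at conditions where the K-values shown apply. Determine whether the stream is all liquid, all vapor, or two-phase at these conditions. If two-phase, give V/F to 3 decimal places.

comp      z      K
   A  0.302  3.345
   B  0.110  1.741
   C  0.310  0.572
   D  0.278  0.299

two-phase, V/F = 0.397

ΣzᵢKᵢ = 1.462; Σzᵢ/Kᵢ = 1.625.
Both exceed 1, so a two-phase solution exists.
Newton–Raphson from ψ = 0.56:
  ψ = 0.560: g = -0.1316, g' = -0.809 → ψ = 0.397
Converged at ψ = 0.397.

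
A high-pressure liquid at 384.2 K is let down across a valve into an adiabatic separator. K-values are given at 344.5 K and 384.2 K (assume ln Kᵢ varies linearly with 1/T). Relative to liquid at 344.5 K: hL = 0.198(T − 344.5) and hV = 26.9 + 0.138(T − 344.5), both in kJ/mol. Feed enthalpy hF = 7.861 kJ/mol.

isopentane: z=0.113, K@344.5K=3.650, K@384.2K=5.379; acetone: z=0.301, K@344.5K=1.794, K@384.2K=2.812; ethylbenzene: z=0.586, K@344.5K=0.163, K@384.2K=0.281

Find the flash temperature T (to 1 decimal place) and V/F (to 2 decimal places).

T = 361.4 K, V/F = 0.17

Adiabatic flash: solve Rachford–Rice at each trial T, then check hF = ψ·hV(T) + (1−ψ)·hL(T).
  T = 344.5 K: K = (3.650, 1.794, 0.163), RR gives ψ = 0.036, H_out = 0.968 kJ/mol
  T = 384.2 K: K = (5.379, 2.812, 0.281), RR gives ψ = 0.323, H_out = 15.784 kJ/mol
  T = 364.4 K: K = (4.480, 2.275, 0.217), RR gives ψ = 0.195, H_out = 8.961 kJ/mol
  T = 354.4 K: K = (4.053, 2.026, 0.189), RR gives ψ = 0.121, H_out = 5.134 kJ/mol
  T = 359.4 K: K = (4.264, 2.149, 0.203), RR gives ψ = 0.159, H_out = 7.089 kJ/mol
  T = 361.9 K: K = (4.372, 2.211, 0.210), RR gives ψ = 0.177, H_out = 8.035 kJ/mol
  T = 360.6 K: K = (4.316, 2.179, 0.206), RR gives ψ = 0.168, H_out = 7.545 kJ/mol
Linear interpolation between T = 360.6 (H_out = 7.545) and T = 361.9 (H_out = 8.035) on hF = 7.861 gives T ≈ 361.4 K, at which ψ = 0.17.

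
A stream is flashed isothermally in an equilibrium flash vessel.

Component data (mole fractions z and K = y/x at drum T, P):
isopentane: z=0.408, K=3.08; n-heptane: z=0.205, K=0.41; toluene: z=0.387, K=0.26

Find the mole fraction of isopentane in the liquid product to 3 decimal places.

Material balance + equilibrium reduce to Σ zᵢ(Kᵢ−1)/(1+V/F(Kᵢ−1)) = 0.
g(0) = ΣzᵢKᵢ − 1 = 0.441 and g(1) = 1 − Σzᵢ/Kᵢ = -1.121, so a root lies in (0, 1).
Newton iteration, V/F⁰ = 0.5:
  V/F = 0.500: g = -0.2101, g' = -1.102 → V/F = 0.309
  V/F = 0.309: g = -0.0029, g' = -1.117 → V/F = 0.307
Converged at V/F = 0.307.
Compositions from xᵢ = zᵢ/(1+V/F(Kᵢ−1)), yᵢ = Kᵢxᵢ:
  isopentane: x = 0.249, y = 0.767
  n-heptane: x = 0.250, y = 0.103
  toluene: x = 0.501, y = 0.130

x_isopentane = 0.249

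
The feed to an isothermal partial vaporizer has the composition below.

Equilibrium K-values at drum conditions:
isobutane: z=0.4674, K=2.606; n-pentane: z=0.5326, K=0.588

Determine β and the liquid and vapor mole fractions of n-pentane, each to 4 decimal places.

β = 0.8028, x_n-pentane = 0.7958, y_n-pentane = 0.4680

Rachford–Rice: g(β) = Σ zᵢ(Kᵢ−1)/(1+β(Kᵢ−1)) = 0.
Check two-phase: ΣzᵢKᵢ = 1.5312 > 1 and Σzᵢ/Kᵢ = 1.0851 > 1, so g(0) = 0.5312 > 0 and g(1) = -0.0851 < 0.
Binary case is linear: z₁(K₁−1)(1+β(K₂−1)) + z₂(K₂−1)(1+β(K₁−1)) = 0
⇒ β = [z₁(K₁−1)+z₂(K₂−1)] / [−(K₁−1)(K₂−1)] = 0.53121/0.66167 = 0.8028
Compositions from xᵢ = zᵢ/(1+β(Kᵢ−1)), yᵢ = Kᵢxᵢ:
  isobutane: x = 0.2042, y = 0.5320
  n-pentane: x = 0.7958, y = 0.4680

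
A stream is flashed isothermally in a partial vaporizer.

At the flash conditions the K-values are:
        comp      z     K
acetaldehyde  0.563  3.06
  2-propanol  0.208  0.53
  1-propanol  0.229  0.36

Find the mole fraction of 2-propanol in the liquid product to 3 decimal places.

Material balance + equilibrium reduce to Σ zᵢ(Kᵢ−1)/(1+V/F(Kᵢ−1)) = 0.
Feasibility: ΣzᵢKᵢ = 1.915, Σzᵢ/Kᵢ = 1.213 — both > 1, two phases present.
Newton–Raphson from V/F = 0.41:
  V/F = 0.410: g = 0.3089, g' = -0.945 → V/F = 0.737
  V/F = 0.737: g = 0.0337, g' = -0.820 → V/F = 0.778
Converged at V/F = 0.778.
Compositions from xᵢ = zᵢ/(1+V/F(Kᵢ−1)), yᵢ = Kᵢxᵢ:
  acetaldehyde: x = 0.216, y = 0.662
  2-propanol: x = 0.328, y = 0.174
  1-propanol: x = 0.456, y = 0.164

x_2-propanol = 0.328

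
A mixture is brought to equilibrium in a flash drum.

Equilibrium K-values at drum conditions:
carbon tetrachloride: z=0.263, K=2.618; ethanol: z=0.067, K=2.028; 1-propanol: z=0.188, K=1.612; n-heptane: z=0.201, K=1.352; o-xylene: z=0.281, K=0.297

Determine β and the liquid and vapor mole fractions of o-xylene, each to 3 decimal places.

Rachford–Rice: g(β) = Σ zᵢ(Kᵢ−1)/(1+β(Kᵢ−1)) = 0.
Feasibility: ΣzᵢKᵢ = 1.483, Σzᵢ/Kᵢ = 1.345 — both > 1, two phases present.
Newton iteration, β⁰ = 0.52:
  β = 0.520: g = 0.1117, g' = -0.636 → β = 0.696
  β = 0.696: g = -0.0086, g' = -0.759 → β = 0.684
Converged at β = 0.684.
Compositions from xᵢ = zᵢ/(1+β(Kᵢ−1)), yᵢ = Kᵢxᵢ:
  carbon tetrachloride: x = 0.125, y = 0.327
  ethanol: x = 0.039, y = 0.080
  1-propanol: x = 0.133, y = 0.214
  n-heptane: x = 0.162, y = 0.219
  o-xylene: x = 0.541, y = 0.161

β = 0.684, x_o-xylene = 0.541, y_o-xylene = 0.161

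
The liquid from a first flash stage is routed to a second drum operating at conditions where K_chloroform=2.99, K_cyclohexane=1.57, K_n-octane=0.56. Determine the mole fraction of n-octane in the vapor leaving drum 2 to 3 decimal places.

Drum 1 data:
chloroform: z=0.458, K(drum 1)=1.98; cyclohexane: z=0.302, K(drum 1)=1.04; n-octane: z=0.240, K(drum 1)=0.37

y_n-octane (drum 2) = 0.394

Drum 1:
Let ψ₁ = V/F and solve Σ zᵢ(Kᵢ−1)/(1+ψ₁(Kᵢ−1)) = 0.
Check two-phase: ΣzᵢKᵢ = 1.310 > 1 and Σzᵢ/Kᵢ = 1.170 > 1, so g(0) = 0.310 > 0 and g(1) = -0.170 < 0.
Newton–Raphson from ψ₁ = 0.62:
  ψ₁ = 0.620: g = 0.0429, g' = -0.427 → ψ₁ = 0.720
  ψ₁ = 0.720: g = -0.0020, g' = -0.471 → ψ₁ = 0.716
Converged at ψ₁ = 0.716.
Drum-1 compositions:
  chloroform: x = 0.269, y = 0.533
  cyclohexane: x = 0.294, y = 0.305
  n-octane: x = 0.437, y = 0.162
Drum-2 feed = drum-1 liquid: z₂ = (0.2691, 0.2936, 0.4373).
Drum 2:
Material balance + equilibrium reduce to Σ zᵢ(Kᵢ−1)/(1+ψ₂(Kᵢ−1)) = 0.
g(0) = ΣzᵢKᵢ − 1 = 0.511 and g(1) = 1 − Σzᵢ/Kᵢ = -0.058, so a root lies in (0, 1).
Newton–Raphson from ψ₂ = 0.5:
  ψ₂ = 0.500: g = 0.1520, g' = -0.465 → ψ₂ = 0.827
  ψ₂ = 0.827: g = 0.0136, g' = -0.406 → ψ₂ = 0.861
Converged at ψ₂ = 0.861.
  chloroform: x = 0.099, y = 0.297
  cyclohexane: x = 0.197, y = 0.309
  n-octane: x = 0.704, y = 0.394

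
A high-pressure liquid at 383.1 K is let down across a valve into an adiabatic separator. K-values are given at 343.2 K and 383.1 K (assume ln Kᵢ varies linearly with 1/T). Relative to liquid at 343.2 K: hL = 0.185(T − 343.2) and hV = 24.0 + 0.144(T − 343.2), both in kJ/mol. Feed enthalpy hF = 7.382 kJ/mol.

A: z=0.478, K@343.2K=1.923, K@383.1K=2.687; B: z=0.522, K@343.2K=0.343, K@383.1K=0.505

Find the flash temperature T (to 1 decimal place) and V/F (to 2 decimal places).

Adiabatic flash: solve Rachford–Rice at each trial T, then check hF = ψ·hV(T) + (1−ψ)·hL(T).
  T = 343.2 K: K = (1.923, 0.343), RR gives ψ = 0.162, H_out = 3.888 kJ/mol
  T = 383.1 K: K = (2.687, 0.505), RR gives ψ = 0.656, H_out = 22.058 kJ/mol
  T = 363.1 K: K = (2.293, 0.420), RR gives ψ = 0.421, H_out = 13.444 kJ/mol
  T = 353.1 K: K = (2.104, 0.381), RR gives ψ = 0.299, H_out = 8.887 kJ/mol
  T = 348.1 K: K = (2.012, 0.361), RR gives ψ = 0.233, H_out = 6.444 kJ/mol
  T = 350.6 K: K = (2.058, 0.371), RR gives ψ = 0.266, H_out = 7.683 kJ/mol
  T = 349.4 K: K = (2.036, 0.366), RR gives ψ = 0.250, H_out = 7.093 kJ/mol
Linear interpolation between T = 349.4 (H_out = 7.093) and T = 350.6 (H_out = 7.683) on hF = 7.382 gives T ≈ 350.0 K, at which ψ = 0.26.

T = 350.0 K, V/F = 0.26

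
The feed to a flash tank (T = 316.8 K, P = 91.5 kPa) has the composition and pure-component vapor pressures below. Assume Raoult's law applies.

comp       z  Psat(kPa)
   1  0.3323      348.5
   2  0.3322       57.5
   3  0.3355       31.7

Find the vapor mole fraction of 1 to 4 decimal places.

Raoult's law: Kᵢ = Pᵢˢᵃᵗ/P = Pᵢˢᵃᵗ/91.5.
  K_1 = 348.5/91.5 = 3.808743, K_2 = 57.5/91.5 = 0.628415, K_3 = 31.7/91.5 = 0.346448
Rachford–Rice: g(ψ) = Σ zᵢ(Kᵢ−1)/(1+ψ(Kᵢ−1)) = 0.
Feasibility: ΣzᵢKᵢ = 1.5906, Σzᵢ/Kᵢ = 1.5843 — both > 1, two phases present.
Newton iteration, ψ⁰ = 0.5:
  ψ = 0.5000: g = -0.08912, g' = -0.8388 → ψ = 0.3938
  ψ = 0.3938: g = 0.00335, g' = -0.9138 → ψ = 0.3974
Converged at ψ = 0.3974.
Compositions from xᵢ = zᵢ/(1+ψ(Kᵢ−1)), yᵢ = Kᵢxᵢ:
  1: x = 0.1570, y = 0.5981
  2: x = 0.3898, y = 0.2449
  3: x = 0.4532, y = 0.1570

y_1 = 0.5981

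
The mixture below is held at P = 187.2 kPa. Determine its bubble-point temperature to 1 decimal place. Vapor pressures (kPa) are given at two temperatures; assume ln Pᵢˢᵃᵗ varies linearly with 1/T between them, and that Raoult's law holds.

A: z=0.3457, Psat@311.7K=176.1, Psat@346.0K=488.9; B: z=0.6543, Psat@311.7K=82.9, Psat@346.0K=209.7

Bubble-point temperature: ΣzᵢPᵢˢᵃᵗ(T) = P. Interpolate ln Pᵢˢᵃᵗ = aᵢ + bᵢ/T.
  T = 311.7 K: ΣzᵢPᵢˢᵃᵗ = 115.12 kPa
  T = 346.0 K: ΣzᵢPᵢˢᵃᵗ = 306.22 kPa
  T = 328.9 K: ΣzᵢPᵢˢᵃᵗ = 192.83 kPa
  T = 320.3 K: ΣzᵢPᵢˢᵃᵗ = 150.01 kPa
  T = 324.6 K: ΣzᵢPᵢˢᵃᵗ = 170.36 kPa
  T = 326.8 K: ΣzᵢPᵢˢᵃᵗ = 181.58 kPa
  T = 327.9 K: ΣzᵢPᵢˢᵃᵗ = 187.41 kPa
Interpolating between 326.8 K and 327.9 K gives T ≈ 327.9 K.

T = 327.9 K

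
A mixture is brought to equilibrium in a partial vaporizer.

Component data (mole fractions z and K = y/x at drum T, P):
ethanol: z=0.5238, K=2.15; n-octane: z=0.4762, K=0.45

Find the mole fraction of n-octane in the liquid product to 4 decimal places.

x_n-octane = 0.6765

Let β = V/F and solve Σ zᵢ(Kᵢ−1)/(1+β(Kᵢ−1)) = 0.
g(0) = ΣzᵢKᵢ − 1 = 0.3405 and g(1) = 1 − Σzᵢ/Kᵢ = -0.3019, so a root lies in (0, 1).
Iterate (Newton) starting at β = 0.5:
  β = 0.5000: g = 0.02120, g' = -0.5533 → β = 0.5383
Converged at β = 0.5383.
Compositions from xᵢ = zᵢ/(1+β(Kᵢ−1)), yᵢ = Kᵢxᵢ:
  ethanol: x = 0.3235, y = 0.6956
  n-octane: x = 0.6765, y = 0.3044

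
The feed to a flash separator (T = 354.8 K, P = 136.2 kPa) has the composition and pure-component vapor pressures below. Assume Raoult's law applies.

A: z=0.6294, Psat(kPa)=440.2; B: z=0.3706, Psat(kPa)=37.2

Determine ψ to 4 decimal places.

Raoult's law: Kᵢ = Pᵢˢᵃᵗ/P = Pᵢˢᵃᵗ/136.2.
  K_A = 440.2/136.2 = 3.232012, K_B = 37.2/136.2 = 0.273128
Material balance + equilibrium reduce to Σ zᵢ(Kᵢ−1)/(1+ψ(Kᵢ−1)) = 0.
Feasibility: ΣzᵢKᵢ = 2.1354, Σzᵢ/Kᵢ = 1.5516 — both > 1, two phases present.
Newton–Raphson from ψ = 0.5:
  ψ = 0.5000: g = 0.24073, g' = -1.1835 → ψ = 0.7034
  ψ = 0.7034: g = -0.00457, g' = -1.2945 → ψ = 0.6999
Converged at ψ = 0.6999.

ψ = 0.6999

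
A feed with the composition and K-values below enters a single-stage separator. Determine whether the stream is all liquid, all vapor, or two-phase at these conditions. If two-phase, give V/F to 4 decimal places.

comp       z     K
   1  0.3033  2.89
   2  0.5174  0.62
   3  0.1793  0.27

ΣzᵢKᵢ = 1.2457; Σzᵢ/Kᵢ = 1.6035.
Both exceed 1, so a two-phase solution exists.
Rachford–Rice: g(ψ) = Σ zᵢ(Kᵢ−1)/(1+ψ(Kᵢ−1)) = 0.
Newton–Raphson from ψ = 0.5:
  ψ = 0.5000: g = -0.15413, g' = -0.6372 → ψ = 0.2581
  ψ = 0.2581: g = 0.00601, g' = -0.7263 → ψ = 0.2664
Converged at ψ = 0.2664.

two-phase, V/F = 0.2664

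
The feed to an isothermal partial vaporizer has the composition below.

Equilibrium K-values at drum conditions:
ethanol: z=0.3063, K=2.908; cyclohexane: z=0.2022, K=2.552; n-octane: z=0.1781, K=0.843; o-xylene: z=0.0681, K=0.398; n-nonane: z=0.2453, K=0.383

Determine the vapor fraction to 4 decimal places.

Material balance + equilibrium reduce to Σ zᵢ(Kᵢ−1)/(1+ψ(Kᵢ−1)) = 0.
Feasibility: ΣzᵢKᵢ = 1.6779, Σzᵢ/Kᵢ = 1.2074 — both > 1, two phases present.
Iterate (Newton) starting at ψ = 0.5:
  ψ = 0.5000: g = 0.16792, g' = -0.6974 → ψ = 0.7408
  ψ = 0.7408: g = 0.00375, g' = -0.6996 → ψ = 0.7461
Converged at ψ = 0.7461.

ψ = 0.7461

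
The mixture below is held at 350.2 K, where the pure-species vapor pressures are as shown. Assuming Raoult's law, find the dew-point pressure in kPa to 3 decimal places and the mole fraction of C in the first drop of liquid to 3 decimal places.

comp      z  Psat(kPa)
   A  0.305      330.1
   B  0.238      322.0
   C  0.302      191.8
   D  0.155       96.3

At the dew point ψ → 1, so Σzᵢ/Kᵢ = 1 with Kᵢ = Pᵢˢᵃᵗ/P ⇒ 1/P = Σzᵢ/Pᵢˢᵃᵗ.
1/P = 0.305/330.1 + 0.238/322.0 + 0.302/191.8 + 0.155/96.3 = 0.004847 ⇒ P = 206.305 kPa
xᵢ = zᵢP/Pᵢˢᵃᵗ ⇒ x_C = 0.302·206.305/191.8 = 0.325

Pdew = 206.305 kPa, x_C = 0.325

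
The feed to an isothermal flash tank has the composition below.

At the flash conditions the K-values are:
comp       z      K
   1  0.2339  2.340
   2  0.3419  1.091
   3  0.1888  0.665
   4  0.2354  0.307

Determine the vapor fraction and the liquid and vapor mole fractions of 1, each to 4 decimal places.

Material balance + equilibrium reduce to Σ zᵢ(Kᵢ−1)/(1+ψ(Kᵢ−1)) = 0.
Check two-phase: ΣzᵢKᵢ = 1.1182 > 1 and Σzᵢ/Kᵢ = 1.4640 > 1, so g(0) = 0.1182 > 0 and g(1) = -0.4640 < 0.
Iterate (Newton) starting at ψ = 0.39:
  ψ = 0.3900: g = -0.06041, g' = -0.4241 → ψ = 0.2476
  ψ = 0.2476: g = -0.00011, g' = -0.4294 → ψ = 0.2473
Converged at ψ = 0.2473.
Compositions from xᵢ = zᵢ/(1+ψ(Kᵢ−1)), yᵢ = Kᵢxᵢ:
  1: x = 0.1757, y = 0.4111
  2: x = 0.3344, y = 0.3648
  3: x = 0.2059, y = 0.1369
  4: x = 0.2841, y = 0.0872

ψ = 0.2473, x_1 = 0.1757, y_1 = 0.4111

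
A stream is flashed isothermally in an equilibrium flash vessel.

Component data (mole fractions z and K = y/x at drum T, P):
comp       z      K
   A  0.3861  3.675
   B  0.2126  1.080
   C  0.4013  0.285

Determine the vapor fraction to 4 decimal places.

Rachford–Rice: g(ψ) = Σ zᵢ(Kᵢ−1)/(1+ψ(Kᵢ−1)) = 0.
g(0) = ΣzᵢKᵢ − 1 = 0.7629 and g(1) = 1 − Σzᵢ/Kᵢ = -0.7100, so a root lies in (0, 1).
Newton iteration, ψ⁰ = 0.4:
  ψ = 0.4000: g = 0.11356, g' = -1.0485 → ψ = 0.5083
  ψ = 0.5083: g = 0.00327, g' = -1.0037 → ψ = 0.5116
Converged at ψ = 0.5116.

ψ = 0.5116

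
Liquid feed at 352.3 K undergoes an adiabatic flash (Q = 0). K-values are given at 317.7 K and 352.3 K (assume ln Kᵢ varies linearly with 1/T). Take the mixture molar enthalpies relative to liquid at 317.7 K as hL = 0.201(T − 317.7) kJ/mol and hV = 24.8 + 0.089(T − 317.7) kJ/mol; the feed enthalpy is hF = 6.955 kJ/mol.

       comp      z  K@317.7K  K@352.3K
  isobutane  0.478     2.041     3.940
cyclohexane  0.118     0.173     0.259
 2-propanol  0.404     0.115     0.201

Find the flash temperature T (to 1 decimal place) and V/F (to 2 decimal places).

T = 327.4 K, V/F = 0.21

Adiabatic flash: solve Rachford–Rice at each trial T, then check hF = ψ·hV(T) + (1−ψ)·hL(T).
  T = 317.7 K: K = (2.041, 0.173, 0.115), RR gives ψ = 0.047, H_out = 1.160 kJ/mol
  T = 352.3 K: K = (3.940, 0.259, 0.201), RR gives ψ = 0.430, H_out = 15.960 kJ/mol
  T = 335.0 K: K = (2.884, 0.214, 0.154), RR gives ψ = 0.297, H_out = 10.271 kJ/mol
  T = 326.4 K: K = (2.440, 0.193, 0.134), RR gives ψ = 0.198, H_out = 6.463 kJ/mol
  T = 330.7 K: K = (2.656, 0.203, 0.144), RR gives ψ = 0.252, H_out = 8.491 kJ/mol
  T = 328.5 K: K = (2.544, 0.198, 0.139), RR gives ψ = 0.225, H_out = 7.489 kJ/mol
Linear interpolation between T = 326.4 (H_out = 6.463) and T = 328.5 (H_out = 7.489) on hF = 6.955 gives T ≈ 327.4 K, at which ψ = 0.21.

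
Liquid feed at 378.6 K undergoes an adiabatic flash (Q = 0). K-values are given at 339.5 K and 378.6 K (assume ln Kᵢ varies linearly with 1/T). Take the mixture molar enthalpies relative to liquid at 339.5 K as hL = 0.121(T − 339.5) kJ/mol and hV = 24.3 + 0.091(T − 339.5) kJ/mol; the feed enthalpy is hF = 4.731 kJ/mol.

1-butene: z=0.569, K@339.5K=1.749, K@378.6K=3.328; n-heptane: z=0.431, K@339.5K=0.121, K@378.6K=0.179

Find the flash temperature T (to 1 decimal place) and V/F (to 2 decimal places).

T = 344.1 K, V/F = 0.17

Adiabatic flash: solve Rachford–Rice at each trial T, then check hF = ψ·hV(T) + (1−ψ)·hL(T).
  T = 339.5 K: K = (1.749, 0.121), RR gives ψ = 0.072, H_out = 1.747 kJ/mol
  T = 378.6 K: K = (3.328, 0.179), RR gives ψ = 0.508, H_out = 16.478 kJ/mol
  T = 359.1 K: K = (2.457, 0.149), RR gives ψ = 0.373, H_out = 11.210 kJ/mol
  T = 349.3 K: K = (2.083, 0.135), RR gives ψ = 0.260, H_out = 7.416 kJ/mol
  T = 344.4 K: K = (1.911, 0.128), RR gives ψ = 0.179, H_out = 4.922 kJ/mol
  T = 341.9 K: K = (1.827, 0.124), RR gives ψ = 0.129, H_out = 3.408 kJ/mol
  T = 343.1 K: K = (1.867, 0.126), RR gives ψ = 0.154, H_out = 4.159 kJ/mol
Linear interpolation between T = 343.1 (H_out = 4.159) and T = 344.4 (H_out = 4.922) on hF = 4.731 gives T ≈ 344.1 K, at which ψ = 0.17.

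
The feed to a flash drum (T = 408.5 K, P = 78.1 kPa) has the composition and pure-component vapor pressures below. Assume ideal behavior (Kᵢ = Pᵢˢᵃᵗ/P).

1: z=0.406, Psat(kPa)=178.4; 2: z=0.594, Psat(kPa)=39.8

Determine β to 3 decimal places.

Raoult's law: Kᵢ = Pᵢˢᵃᵗ/P = Pᵢˢᵃᵗ/78.1.
  K_1 = 178.4/78.1 = 2.28425, K_2 = 39.8/78.1 = 0.50960
Material balance + equilibrium reduce to Σ zᵢ(Kᵢ−1)/(1+β(Kᵢ−1)) = 0.
Check two-phase: ΣzᵢKᵢ = 1.230 > 1 and Σzᵢ/Kᵢ = 1.343 > 1, so g(0) = 0.230 > 0 and g(1) = -0.343 < 0.
Iterate (Newton) starting at β = 0.5:
  β = 0.500: g = -0.0684, g' = -0.499 → β = 0.363
  β = 0.363: g = 0.0013, g' = -0.523 → β = 0.365
Converged at β = 0.365.

β = 0.365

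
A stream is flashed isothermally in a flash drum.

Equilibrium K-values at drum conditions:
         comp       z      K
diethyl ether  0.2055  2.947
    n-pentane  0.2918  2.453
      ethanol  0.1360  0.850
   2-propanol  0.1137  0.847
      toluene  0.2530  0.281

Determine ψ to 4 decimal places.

ψ = 0.6642

Material balance + equilibrium reduce to Σ zᵢ(Kᵢ−1)/(1+ψ(Kᵢ−1)) = 0.
Feasibility: ΣzᵢKᵢ = 1.6044, Σzᵢ/Kᵢ = 1.3833 — both > 1, two phases present.
Iterate (Newton) starting at ψ = 0.5:
  ψ = 0.5000: g = 0.12342, g' = -0.7322 → ψ = 0.6686
  ψ = 0.6686: g = -0.00344, g' = -0.7976 → ψ = 0.6642
Converged at ψ = 0.6642.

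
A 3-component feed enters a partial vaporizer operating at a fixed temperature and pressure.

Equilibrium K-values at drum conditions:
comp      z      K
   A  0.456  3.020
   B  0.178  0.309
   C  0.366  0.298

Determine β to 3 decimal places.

β = 0.384

Let β = V/F and solve Σ zᵢ(Kᵢ−1)/(1+β(Kᵢ−1)) = 0.
g(0) = ΣzᵢKᵢ − 1 = 0.541 and g(1) = 1 − Σzᵢ/Kᵢ = -0.955, so a root lies in (0, 1).
Newton iteration, β⁰ = 0.5:
  β = 0.500: g = -0.1255, g' = -1.087 → β = 0.385
  β = 0.385: g = -0.0010, g' = -1.085 → β = 0.384
Converged at β = 0.384.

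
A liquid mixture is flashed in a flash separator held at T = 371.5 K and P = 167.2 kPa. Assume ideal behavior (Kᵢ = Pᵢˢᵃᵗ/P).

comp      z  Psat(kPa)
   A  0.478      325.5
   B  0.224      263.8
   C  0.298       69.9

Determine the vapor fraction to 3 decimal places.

Raoult's law: Kᵢ = Pᵢˢᵃᵗ/P = Pᵢˢᵃᵗ/167.2.
  K_A = 325.5/167.2 = 1.94677, K_B = 263.8/167.2 = 1.57775, K_C = 69.9/167.2 = 0.41806
Let ψ = V/F and solve Σ zᵢ(Kᵢ−1)/(1+ψ(Kᵢ−1)) = 0.
Check two-phase: ΣzᵢKᵢ = 1.409 > 1 and Σzᵢ/Kᵢ = 1.100 > 1, so g(0) = 0.409 > 0 and g(1) = -0.100 < 0.
Newton iteration, ψ⁰ = 0.5:
  ψ = 0.500: g = 0.1630, g' = -0.443 → ψ = 0.868
  ψ = 0.868: g = -0.0157, g' = -0.574 → ψ = 0.840
Converged at ψ = 0.840.

ψ = 0.840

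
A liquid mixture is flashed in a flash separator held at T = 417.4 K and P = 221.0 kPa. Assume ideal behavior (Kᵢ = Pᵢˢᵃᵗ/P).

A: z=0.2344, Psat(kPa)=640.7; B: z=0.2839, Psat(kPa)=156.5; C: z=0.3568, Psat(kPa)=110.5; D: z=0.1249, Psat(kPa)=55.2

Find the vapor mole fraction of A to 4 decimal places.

Raoult's law: Kᵢ = Pᵢˢᵃᵗ/P = Pᵢˢᵃᵗ/221.0.
  K_A = 640.7/221.0 = 2.899095, K_B = 156.5/221.0 = 0.708145, K_C = 110.5/221.0 = 0.500000, K_D = 55.2/221.0 = 0.249774
Material balance + equilibrium reduce to Σ zᵢ(Kᵢ−1)/(1+β(Kᵢ−1)) = 0.
Check two-phase: ΣzᵢKᵢ = 1.0902 > 1 and Σzᵢ/Kᵢ = 1.6954 > 1, so g(0) = 0.0902 > 0 and g(1) = -0.6954 < 0.
Iterate (Newton) starting at β = 0.5:
  β = 0.5000: g = -0.25650, g' = -0.5942 → β = 0.0683
  β = 0.0683: g = 0.02601, g' = -0.8613 → β = 0.0985
  β = 0.0985: g = 0.00086, g' = -0.8062 → β = 0.0996
Converged at β = 0.0996.
Compositions from xᵢ = zᵢ/(1+β(Kᵢ−1)), yᵢ = Kᵢxᵢ:
  A: x = 0.1971, y = 0.5715
  B: x = 0.2924, y = 0.2071
  C: x = 0.3755, y = 0.1877
  D: x = 0.1350, y = 0.0337

y_A = 0.5715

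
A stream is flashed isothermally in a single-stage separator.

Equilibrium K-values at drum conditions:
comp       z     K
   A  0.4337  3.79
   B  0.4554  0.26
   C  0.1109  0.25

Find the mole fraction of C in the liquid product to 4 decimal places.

Newton iteration, ψ⁰ = 0.5:
  ψ = 0.5000: g = -0.16277, g' = -1.3766 → ψ = 0.3818
  ψ = 0.3818: g = -0.00029, g' = -1.3985 → ψ = 0.3816
Converged at ψ = 0.3816.
Compositions from xᵢ = zᵢ/(1+ψ(Kᵢ−1)), yᵢ = Kᵢxᵢ:
  A: x = 0.2101, y = 0.7962
  B: x = 0.6346, y = 0.1650
  C: x = 0.1554, y = 0.0388

x_C = 0.1554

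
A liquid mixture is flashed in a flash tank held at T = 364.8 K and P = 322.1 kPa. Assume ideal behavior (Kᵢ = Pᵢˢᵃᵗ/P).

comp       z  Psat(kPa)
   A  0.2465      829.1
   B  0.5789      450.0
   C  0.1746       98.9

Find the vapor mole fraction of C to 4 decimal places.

y_C = 0.1454

Raoult's law: Kᵢ = Pᵢˢᵃᵗ/P = Pᵢˢᵃᵗ/322.1.
  K_A = 829.1/322.1 = 2.574045, K_B = 450.0/322.1 = 1.397082, K_C = 98.9/322.1 = 0.307048
Material balance + equilibrium reduce to Σ zᵢ(Kᵢ−1)/(1+ψ(Kᵢ−1)) = 0.
g(0) = ΣzᵢKᵢ − 1 = 0.4969 and g(1) = 1 − Σzᵢ/Kᵢ = -0.0788, so a root lies in (0, 1).
Newton–Raphson from ψ = 0.55:
  ψ = 0.5500: g = 0.20113, g' = -0.4558 → ψ = 0.9912
  ψ = 0.9912: g = -0.06990, g' = -0.9953 → ψ = 0.9210
  ψ = 0.9210: g = -0.00772, g' = -0.7912 → ψ = 0.9112
  ψ = 0.9112: g = -0.00011, g' = -0.7695 → ψ = 0.9111
Converged at ψ = 0.9111.
Compositions from xᵢ = zᵢ/(1+ψ(Kᵢ−1)), yᵢ = Kᵢxᵢ:
  A: x = 0.1013, y = 0.2607
  B: x = 0.4251, y = 0.5939
  C: x = 0.4736, y = 0.1454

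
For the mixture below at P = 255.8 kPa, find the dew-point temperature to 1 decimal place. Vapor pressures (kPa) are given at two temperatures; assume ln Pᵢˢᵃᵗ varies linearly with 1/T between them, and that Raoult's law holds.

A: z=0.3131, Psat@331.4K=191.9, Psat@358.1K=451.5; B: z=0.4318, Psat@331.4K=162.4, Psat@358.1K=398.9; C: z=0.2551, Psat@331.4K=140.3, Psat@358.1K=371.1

Dew-point temperature: Σzᵢ·P/Pᵢˢᵃᵗ(T) = 1. Interpolate ln Pᵢˢᵃᵗ = aᵢ + bᵢ/T.
  T = 331.4 K: ΣzᵢP/Pᵢˢᵃᵗ = 1.5626
  T = 358.1 K: ΣzᵢP/Pᵢˢᵃᵗ = 0.6301
  T = 344.8 K: ΣzᵢP/Pᵢˢᵃᵗ = 0.9731
  T = 338.1 K: ΣzᵢP/Pᵢˢᵃᵗ = 1.2273
  T = 341.5 K: ΣzᵢP/Pᵢˢᵃᵗ = 1.0897
  T = 343.1 K: ΣzᵢP/Pᵢˢᵃᵗ = 1.0312
Interpolating between 343.1 K and 344.8 K gives T ≈ 344.0 K.

T = 344.0 K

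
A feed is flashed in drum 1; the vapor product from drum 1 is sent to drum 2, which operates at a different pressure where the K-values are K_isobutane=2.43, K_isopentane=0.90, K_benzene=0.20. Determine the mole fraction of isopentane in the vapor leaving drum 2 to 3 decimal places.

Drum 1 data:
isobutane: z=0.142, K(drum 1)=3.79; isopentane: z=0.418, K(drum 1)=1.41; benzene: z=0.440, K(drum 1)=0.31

y_isopentane (drum 2) = 0.498

Drum 1:
Material balance + equilibrium reduce to Σ zᵢ(Kᵢ−1)/(1+ψ₁(Kᵢ−1)) = 0.
Check two-phase: ΣzᵢKᵢ = 1.264 > 1 and Σzᵢ/Kᵢ = 1.753 > 1, so g(0) = 0.264 > 0 and g(1) = -0.753 < 0.
Newton–Raphson from ψ₁ = 0.47:
  ψ₁ = 0.470: g = -0.1342, g' = -0.715 → ψ₁ = 0.282
  ψ₁ = 0.282: g = -0.0018, g' = -0.725 → ψ₁ = 0.280
Converged at ψ₁ = 0.280.
Drum-1 compositions:
  isobutane: x = 0.080, y = 0.302
  isopentane: x = 0.375, y = 0.529
  benzene: x = 0.545, y = 0.169
Drum-2 feed = drum-1 vapor: z₂ = (0.3022, 0.5287, 0.1690).
Drum 2:
Material balance + equilibrium reduce to Σ zᵢ(Kᵢ−1)/(1+ψ₂(Kᵢ−1)) = 0.
Feasibility: ΣzᵢKᵢ = 1.244, Σzᵢ/Kᵢ = 1.557 — both > 1, two phases present.
Newton–Raphson from ψ₂ = 0.5:
  ψ₂ = 0.500: g = -0.0290, g' = -0.516 → ψ₂ = 0.444
  ψ₂ = 0.444: g = -0.0006, g' = -0.497 → ψ₂ = 0.443
Converged at ψ₂ = 0.443.
  isobutane: x = 0.185, y = 0.450
  isopentane: x = 0.553, y = 0.498
  benzene: x = 0.262, y = 0.052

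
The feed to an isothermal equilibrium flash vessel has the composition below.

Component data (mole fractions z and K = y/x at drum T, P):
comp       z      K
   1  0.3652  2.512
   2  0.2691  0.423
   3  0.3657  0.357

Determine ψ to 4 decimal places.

ψ = 0.1738

Material balance + equilibrium reduce to Σ zᵢ(Kᵢ−1)/(1+ψ(Kᵢ−1)) = 0.
Check two-phase: ΣzᵢKᵢ = 1.1618 > 1 and Σzᵢ/Kᵢ = 1.8059 > 1, so g(0) = 0.1618 > 0 and g(1) = -0.8059 < 0.
Newton–Raphson from ψ = 0.5:
  ψ = 0.5000: g = -0.25034, g' = -0.7762 → ψ = 0.1775
  ψ = 0.1775: g = -0.00306, g' = -0.8229 → ψ = 0.1738
Converged at ψ = 0.1738.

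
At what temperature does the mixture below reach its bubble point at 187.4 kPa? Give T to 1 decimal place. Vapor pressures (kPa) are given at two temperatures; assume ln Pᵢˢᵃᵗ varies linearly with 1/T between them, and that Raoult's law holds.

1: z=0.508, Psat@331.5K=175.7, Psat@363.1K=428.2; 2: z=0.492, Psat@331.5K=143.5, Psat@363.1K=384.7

T = 336.5 K

Bubble-point temperature: ΣzᵢPᵢˢᵃᵗ(T) = P. Interpolate ln Pᵢˢᵃᵗ = aᵢ + bᵢ/T.
  T = 331.5 K: ΣzᵢPᵢˢᵃᵗ = 159.86 kPa
  T = 363.1 K: ΣzᵢPᵢˢᵃᵗ = 406.80 kPa
  T = 347.3 K: ΣzᵢPᵢˢᵃᵗ = 260.41 kPa
  T = 339.4 K: ΣzᵢPᵢˢᵃᵗ = 205.18 kPa
  T = 335.4 K: ΣzᵢPᵢˢᵃᵗ = 181.08 kPa
  T = 337.4 K: ΣzᵢPᵢˢᵃᵗ = 192.82 kPa
Interpolating between 335.4 K and 337.4 K gives T ≈ 336.5 K.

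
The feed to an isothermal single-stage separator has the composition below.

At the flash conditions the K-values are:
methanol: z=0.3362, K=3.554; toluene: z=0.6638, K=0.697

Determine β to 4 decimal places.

Rachford–Rice: g(β) = Σ zᵢ(Kᵢ−1)/(1+β(Kᵢ−1)) = 0.
Feasibility: ΣzᵢKᵢ = 1.6575, Σzᵢ/Kᵢ = 1.0470 — both > 1, two phases present.
Newton–Raphson from β = 0.5:
  β = 0.5000: g = 0.14006, g' = -0.5076 → β = 0.7759
  β = 0.7759: g = 0.02503, g' = -0.3508 → β = 0.8472
  β = 0.8472: g = 0.00080, g' = -0.3294 → β = 0.8497
Converged at β = 0.8497.

β = 0.8497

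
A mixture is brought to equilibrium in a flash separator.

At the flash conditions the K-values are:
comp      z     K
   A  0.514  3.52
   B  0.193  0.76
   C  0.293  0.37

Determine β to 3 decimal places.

Let β = V/F and solve Σ zᵢ(Kᵢ−1)/(1+β(Kᵢ−1)) = 0.
g(0) = ΣzᵢKᵢ − 1 = 1.064 and g(1) = 1 − Σzᵢ/Kᵢ = -0.192, so a root lies in (0, 1).
Newton iteration, β⁰ = 0.5:
  β = 0.500: g = 0.2510, g' = -0.901 → β = 0.779
  β = 0.779: g = 0.0181, g' = -0.837 → β = 0.800
Converged at β = 0.800.

β = 0.800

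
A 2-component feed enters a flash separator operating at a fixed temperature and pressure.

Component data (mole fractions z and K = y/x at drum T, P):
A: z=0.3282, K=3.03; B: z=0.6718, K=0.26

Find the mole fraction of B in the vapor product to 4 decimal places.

y_B = 0.1905

Let ψ = V/F and solve Σ zᵢ(Kᵢ−1)/(1+ψ(Kᵢ−1)) = 0.
Check two-phase: ΣzᵢKᵢ = 1.1691 > 1 and Σzᵢ/Kᵢ = 2.6922 > 1, so g(0) = 0.1691 > 0 and g(1) = -1.6922 < 0.
Binary case is linear: z₁(K₁−1)(1+ψ(K₂−1)) + z₂(K₂−1)(1+ψ(K₁−1)) = 0
⇒ ψ = [z₁(K₁−1)+z₂(K₂−1)] / [−(K₁−1)(K₂−1)] = 0.16911/1.50220 = 0.1126
Compositions from xᵢ = zᵢ/(1+ψ(Kᵢ−1)), yᵢ = Kᵢxᵢ:
  A: x = 0.2671, y = 0.8095
  B: x = 0.7329, y = 0.1905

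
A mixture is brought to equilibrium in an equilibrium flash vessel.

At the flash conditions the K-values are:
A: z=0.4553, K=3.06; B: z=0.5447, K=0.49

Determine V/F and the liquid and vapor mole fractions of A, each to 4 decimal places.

V/F = 0.6283, x_A = 0.1984, y_A = 0.6072

Material balance + equilibrium reduce to Σ zᵢ(Kᵢ−1)/(1+V/F(Kᵢ−1)) = 0.
Check two-phase: ΣzᵢKᵢ = 1.6601 > 1 and Σzᵢ/Kᵢ = 1.2604 > 1, so g(0) = 0.6601 > 0 and g(1) = -0.2604 < 0.
Newton iteration, V/F⁰ = 0.5:
  V/F = 0.5000: g = 0.08915, g' = -0.7241 → V/F = 0.6231
  V/F = 0.6231: g = 0.00352, g' = -0.6749 → V/F = 0.6283
Converged at V/F = 0.6283.
Compositions from xᵢ = zᵢ/(1+V/F(Kᵢ−1)), yᵢ = Kᵢxᵢ:
  A: x = 0.1984, y = 0.6072
  B: x = 0.8016, y = 0.3928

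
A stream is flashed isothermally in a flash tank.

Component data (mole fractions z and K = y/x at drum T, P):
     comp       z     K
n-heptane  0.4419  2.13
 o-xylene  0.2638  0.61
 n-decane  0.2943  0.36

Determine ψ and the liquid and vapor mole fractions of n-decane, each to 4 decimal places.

Material balance + equilibrium reduce to Σ zᵢ(Kᵢ−1)/(1+ψ(Kᵢ−1)) = 0.
Check two-phase: ΣzᵢKᵢ = 1.2081 > 1 and Σzᵢ/Kᵢ = 1.4574 > 1, so g(0) = 0.2081 > 0 and g(1) = -0.4574 < 0.
Newton iteration, ψ⁰ = 0.42:
  ψ = 0.4200: g = -0.04200, g' = -0.5423 → ψ = 0.3426
Converged at ψ = 0.3426.
Compositions from xᵢ = zᵢ/(1+ψ(Kᵢ−1)), yᵢ = Kᵢxᵢ:
  n-heptane: x = 0.3186, y = 0.6786
  o-xylene: x = 0.3045, y = 0.1857
  n-decane: x = 0.3769, y = 0.1357

ψ = 0.3426, x_n-decane = 0.3769, y_n-decane = 0.1357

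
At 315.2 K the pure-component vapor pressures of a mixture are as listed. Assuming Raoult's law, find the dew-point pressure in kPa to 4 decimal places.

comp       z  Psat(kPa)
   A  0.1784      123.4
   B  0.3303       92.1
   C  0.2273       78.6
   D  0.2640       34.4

Pdew = 64.1095 kPa

At the dew point ψ → 1, so Σzᵢ/Kᵢ = 1 with Kᵢ = Pᵢˢᵃᵗ/P ⇒ 1/P = Σzᵢ/Pᵢˢᵃᵗ.
1/P = 0.1784/123.4 + 0.3303/92.1 + 0.2273/78.6 + 0.2640/34.4 = 0.0155983 ⇒ P = 64.1095 kPa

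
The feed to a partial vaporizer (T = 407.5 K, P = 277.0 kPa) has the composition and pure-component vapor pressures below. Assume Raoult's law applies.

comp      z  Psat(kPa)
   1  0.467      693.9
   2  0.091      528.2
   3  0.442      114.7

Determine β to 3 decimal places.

β = 0.634

Raoult's law: Kᵢ = Pᵢˢᵃᵗ/P = Pᵢˢᵃᵗ/277.0.
  K_1 = 693.9/277.0 = 2.50505, K_2 = 528.2/277.0 = 1.90686, K_3 = 114.7/277.0 = 0.41408
Let β = V/F and solve Σ zᵢ(Kᵢ−1)/(1+β(Kᵢ−1)) = 0.
g(0) = ΣzᵢKᵢ − 1 = 0.526 and g(1) = 1 − Σzᵢ/Kᵢ = -0.302, so a root lies in (0, 1).
Newton iteration, β⁰ = 0.66:
  β = 0.660: g = -0.0180, g' = -0.699 → β = 0.634
Converged at β = 0.634.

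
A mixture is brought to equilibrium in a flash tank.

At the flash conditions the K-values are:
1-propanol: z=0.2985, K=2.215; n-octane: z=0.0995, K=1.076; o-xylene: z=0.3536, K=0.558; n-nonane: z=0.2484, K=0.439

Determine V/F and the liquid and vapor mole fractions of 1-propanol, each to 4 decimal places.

V/F = 0.1392, x_1-propanol = 0.2553, y_1-propanol = 0.5655

Rachford–Rice: g(V/F) = Σ zᵢ(Kᵢ−1)/(1+V/F(Kᵢ−1)) = 0.
Feasibility: ΣzᵢKᵢ = 1.0746, Σzᵢ/Kᵢ = 1.4268 — both > 1, two phases present.
Newton–Raphson from V/F = 0.5:
  V/F = 0.5000: g = -0.16141, g' = -0.4359 → V/F = 0.1297
  V/F = 0.1297: g = 0.00470, g' = -0.4981 → V/F = 0.1392
Converged at V/F = 0.1392.
Compositions from xᵢ = zᵢ/(1+V/F(Kᵢ−1)), yᵢ = Kᵢxᵢ:
  1-propanol: x = 0.2553, y = 0.5655
  n-octane: x = 0.0985, y = 0.1059
  o-xylene: x = 0.3768, y = 0.2102
  n-nonane: x = 0.2694, y = 0.1183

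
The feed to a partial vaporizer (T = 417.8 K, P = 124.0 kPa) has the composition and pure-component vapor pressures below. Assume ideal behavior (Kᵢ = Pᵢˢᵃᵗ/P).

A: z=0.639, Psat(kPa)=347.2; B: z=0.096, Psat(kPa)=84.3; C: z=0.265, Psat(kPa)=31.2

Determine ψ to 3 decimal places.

Raoult's law: Kᵢ = Pᵢˢᵃᵗ/P = Pᵢˢᵃᵗ/124.0.
  K_A = 347.2/124.0 = 2.80000, K_B = 84.3/124.0 = 0.67984, K_C = 31.2/124.0 = 0.25161
Material balance + equilibrium reduce to Σ zᵢ(Kᵢ−1)/(1+ψ(Kᵢ−1)) = 0.
g(0) = ΣzᵢKᵢ − 1 = 0.921 and g(1) = 1 − Σzᵢ/Kᵢ = -0.423, so a root lies in (0, 1).
Newton iteration, ψ⁰ = 0.37:
  ψ = 0.370: g = 0.3813, g' = -1.042 → ψ = 0.736
  ψ = 0.736: g = 0.0133, g' = -1.135 → ψ = 0.747
Converged at ψ = 0.747.

ψ = 0.747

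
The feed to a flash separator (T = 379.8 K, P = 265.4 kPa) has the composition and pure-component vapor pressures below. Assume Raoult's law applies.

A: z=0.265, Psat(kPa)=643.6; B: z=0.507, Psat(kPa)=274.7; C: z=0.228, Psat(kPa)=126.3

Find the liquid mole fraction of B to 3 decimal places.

x_B = 0.494

Raoult's law: Kᵢ = Pᵢˢᵃᵗ/P = Pᵢˢᵃᵗ/265.4.
  K_A = 643.6/265.4 = 2.42502, K_B = 274.7/265.4 = 1.03504, K_C = 126.3/265.4 = 0.47589
Iterate (Newton) starting at V/F = 0.5:
  V/F = 0.500: g = 0.0760, g' = -0.299 → V/F = 0.754
  V/F = 0.754: g = 0.0017, g' = -0.297 → V/F = 0.760
Converged at V/F = 0.760.
Compositions from xᵢ = zᵢ/(1+V/F(Kᵢ−1)), yᵢ = Kᵢxᵢ:
  A: x = 0.127, y = 0.309
  B: x = 0.494, y = 0.511
  C: x = 0.379, y = 0.180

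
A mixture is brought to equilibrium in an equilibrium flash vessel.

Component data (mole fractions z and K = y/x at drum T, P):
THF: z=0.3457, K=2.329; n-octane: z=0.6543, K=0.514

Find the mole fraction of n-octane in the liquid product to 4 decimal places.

x_n-octane = 0.7322

Rachford–Rice: g(ψ) = Σ zᵢ(Kᵢ−1)/(1+ψ(Kᵢ−1)) = 0.
Check two-phase: ΣzᵢKᵢ = 1.1414 > 1 and Σzᵢ/Kᵢ = 1.4214 > 1, so g(0) = 0.1414 > 0 and g(1) = -0.4214 < 0.
Binary case is linear: z₁(K₁−1)(1+ψ(K₂−1)) + z₂(K₂−1)(1+ψ(K₁−1)) = 0
⇒ ψ = [z₁(K₁−1)+z₂(K₂−1)] / [−(K₁−1)(K₂−1)] = 0.14145/0.64589 = 0.2190
Compositions from xᵢ = zᵢ/(1+ψ(Kᵢ−1)), yᵢ = Kᵢxᵢ:
  THF: x = 0.2678, y = 0.6236
  n-octane: x = 0.7322, y = 0.3764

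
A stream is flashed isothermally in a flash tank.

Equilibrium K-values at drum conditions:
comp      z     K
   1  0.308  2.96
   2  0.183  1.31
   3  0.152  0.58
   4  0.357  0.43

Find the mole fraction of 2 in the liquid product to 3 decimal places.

x_2 = 0.159

Let β = V/F and solve Σ zᵢ(Kᵢ−1)/(1+β(Kᵢ−1)) = 0.
Check two-phase: ΣzᵢKᵢ = 1.393 > 1 and Σzᵢ/Kᵢ = 1.336 > 1, so g(0) = 0.393 > 0 and g(1) = -0.336 < 0.
Iterate (Newton) starting at β = 0.5:
  β = 0.500: g = -0.0114, g' = -0.585 → β = 0.480
  β = 0.480: g = 0.0000, g' = -0.589 → β = 0.481
Converged at β = 0.481.
Compositions from xᵢ = zᵢ/(1+β(Kᵢ−1)), yᵢ = Kᵢxᵢ:
  1: x = 0.159, y = 0.469
  2: x = 0.159, y = 0.209
  3: x = 0.190, y = 0.110
  4: x = 0.492, y = 0.211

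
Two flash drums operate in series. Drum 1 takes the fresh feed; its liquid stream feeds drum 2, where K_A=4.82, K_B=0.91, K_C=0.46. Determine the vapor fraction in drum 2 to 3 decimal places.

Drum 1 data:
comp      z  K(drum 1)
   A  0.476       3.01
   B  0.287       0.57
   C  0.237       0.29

V/F (drum 2) = 0.438

Drum 1:
Material balance + equilibrium reduce to Σ zᵢ(Kᵢ−1)/(1+ψ₁(Kᵢ−1)) = 0.
Feasibility: ΣzᵢKᵢ = 1.665, Σzᵢ/Kᵢ = 1.479 — both > 1, two phases present.
Iterate (Newton) starting at ψ₁ = 0.43:
  ψ₁ = 0.430: g = 0.1196, g' = -0.881 → ψ₁ = 0.566
  ψ₁ = 0.566: g = 0.0033, g' = -0.847 → ψ₁ = 0.570
Converged at ψ₁ = 0.570.
Drum-1 compositions:
  A: x = 0.222, y = 0.668
  B: x = 0.380, y = 0.217
  C: x = 0.398, y = 0.115
Drum-2 feed = drum-1 liquid: z₂ = (0.2219, 0.3801, 0.3980).
Drum 2:
Let ψ₂ = V/F and solve Σ zᵢ(Kᵢ−1)/(1+ψ₂(Kᵢ−1)) = 0.
g(0) = ΣzᵢKᵢ − 1 = 0.599 and g(1) = 1 − Σzᵢ/Kᵢ = -0.329, so a root lies in (0, 1).
Newton iteration, ψ₂⁰ = 0.5:
  ψ₂ = 0.500: g = -0.0389, g' = -0.604 → ψ₂ = 0.435
  ψ₂ = 0.435: g = 0.0016, g' = -0.658 → ψ₂ = 0.438
Converged at ψ₂ = 0.438.
  A: x = 0.083, y = 0.400
  B: x = 0.396, y = 0.360
  C: x = 0.521, y = 0.240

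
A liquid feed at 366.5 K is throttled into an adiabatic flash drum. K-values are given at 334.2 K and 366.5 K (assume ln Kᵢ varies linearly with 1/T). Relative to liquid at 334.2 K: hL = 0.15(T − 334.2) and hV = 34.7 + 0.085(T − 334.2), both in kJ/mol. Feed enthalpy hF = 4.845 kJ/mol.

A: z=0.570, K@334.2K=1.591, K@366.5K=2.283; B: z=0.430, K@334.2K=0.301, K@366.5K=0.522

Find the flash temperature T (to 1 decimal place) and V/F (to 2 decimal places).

T = 335.7 K, V/F = 0.13

Adiabatic flash: solve Rachford–Rice at each trial T, then check hF = ψ·hV(T) + (1−ψ)·hL(T).
  T = 334.2 K: K = (1.591, 0.301), RR gives ψ = 0.088, H_out = 3.049 kJ/mol
  T = 366.5 K: K = (2.283, 0.522), RR gives ψ = 0.857, H_out = 32.794 kJ/mol
  T = 350.4 K: K = (1.923, 0.402), RR gives ψ = 0.487, H_out = 18.813 kJ/mol
  T = 342.3 K: K = (1.753, 0.349), RR gives ψ = 0.304, H_out = 11.619 kJ/mol
  T = 338.2 K: K = (1.670, 0.324), RR gives ψ = 0.202, H_out = 7.540 kJ/mol
  T = 336.2 K: K = (1.630, 0.312), RR gives ψ = 0.147, H_out = 5.372 kJ/mol
Linear interpolation between T = 334.2 (H_out = 3.049) and T = 336.2 (H_out = 5.372) on hF = 4.845 gives T ≈ 335.7 K, at which ψ = 0.13.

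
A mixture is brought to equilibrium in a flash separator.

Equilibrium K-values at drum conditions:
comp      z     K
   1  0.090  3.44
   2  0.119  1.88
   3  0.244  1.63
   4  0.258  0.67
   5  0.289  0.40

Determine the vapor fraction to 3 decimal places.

Let ψ = V/F and solve Σ zᵢ(Kᵢ−1)/(1+ψ(Kᵢ−1)) = 0.
g(0) = ΣzᵢKᵢ − 1 = 0.219 and g(1) = 1 − Σzᵢ/Kᵢ = -0.347, so a root lies in (0, 1).
Newton iteration, ψ⁰ = 0.31:
  ψ = 0.310: g = 0.0280, g' = -0.490 → ψ = 0.367
  ψ = 0.367: g = 0.0005, g' = -0.473 → ψ = 0.368
Converged at ψ = 0.368.

ψ = 0.368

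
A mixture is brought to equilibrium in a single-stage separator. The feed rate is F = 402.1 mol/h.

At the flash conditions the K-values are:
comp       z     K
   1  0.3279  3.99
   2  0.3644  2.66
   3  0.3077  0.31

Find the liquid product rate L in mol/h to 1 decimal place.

Rachford–Rice: g(V/F) = Σ zᵢ(Kᵢ−1)/(1+V/F(Kᵢ−1)) = 0.
Feasibility: ΣzᵢKᵢ = 2.3730, Σzᵢ/Kᵢ = 1.2118 — both > 1, two phases present.
Newton–Raphson from V/F = 0.5:
  V/F = 0.5000: g = 0.39936, g' = -1.1122 → V/F = 0.8591
  V/F = 0.8591: g = 0.00273, g' = -1.2841 → V/F = 0.8612
Converged at V/F = 0.8612.
Then V = V/F·F = 0.8612·402.1 = 346.3 mol/h and L = F − V = 55.8 mol/h.

L = 55.8 mol/h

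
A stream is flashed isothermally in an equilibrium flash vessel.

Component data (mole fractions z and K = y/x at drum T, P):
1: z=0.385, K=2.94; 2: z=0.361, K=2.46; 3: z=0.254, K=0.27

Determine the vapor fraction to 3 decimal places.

ψ = 0.871

Material balance + equilibrium reduce to Σ zᵢ(Kᵢ−1)/(1+ψ(Kᵢ−1)) = 0.
g(0) = ΣzᵢKᵢ − 1 = 1.089 and g(1) = 1 − Σzᵢ/Kᵢ = -0.218, so a root lies in (0, 1).
Newton–Raphson from ψ = 0.58:
  ψ = 0.580: g = 0.3153, g' = -0.954 → ψ = 0.911
  ψ = 0.911: g = -0.0569, g' = -1.535 → ψ = 0.874
  ψ = 0.874: g = -0.0030, g' = -1.379 → ψ = 0.871
Converged at ψ = 0.871.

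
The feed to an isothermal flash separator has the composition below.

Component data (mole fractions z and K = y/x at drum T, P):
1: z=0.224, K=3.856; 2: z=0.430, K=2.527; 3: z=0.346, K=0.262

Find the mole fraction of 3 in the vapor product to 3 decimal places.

y_3 = 0.188

Rachford–Rice: g(ψ) = Σ zᵢ(Kᵢ−1)/(1+ψ(Kᵢ−1)) = 0.
Check two-phase: ΣzᵢKᵢ = 2.041 > 1 and Σzᵢ/Kᵢ = 1.549 > 1, so g(0) = 1.041 > 0 and g(1) = -0.549 < 0.
Iterate (Newton) starting at ψ = 0.5:
  ψ = 0.500: g = 0.2311, g' = -1.106 → ψ = 0.709
  ψ = 0.709: g = -0.0089, g' = -1.260 → ψ = 0.702
Converged at ψ = 0.702.
Compositions from xᵢ = zᵢ/(1+ψ(Kᵢ−1)), yᵢ = Kᵢxᵢ:
  1: x = 0.075, y = 0.287
  2: x = 0.208, y = 0.524
  3: x = 0.718, y = 0.188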